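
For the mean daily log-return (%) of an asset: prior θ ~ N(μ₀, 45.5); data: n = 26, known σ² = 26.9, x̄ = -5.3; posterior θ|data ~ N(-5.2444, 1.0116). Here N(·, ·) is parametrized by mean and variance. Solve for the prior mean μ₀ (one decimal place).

The posterior mean is a precision-weighted average: μ_n = (τ₀μ₀ + τ_data·x̄)/(τ₀+τ_data), with τ₀=1/σ₀² and τ_data=n/σ².
Here τ₀ = 1/45.5 = 0.021978 and τ_data = 26/26.9 = 0.966543, so τ_n = 0.988521.
Rearranging for μ₀: μ₀ = (μ_n·τ_n − τ_data·x̄)/τ₀ = (-5.2444·0.988521 − 0.966543·-5.3) / 0.021978 = -0.061522/0.021978 ≈ -2.8.

μ₀ = -2.8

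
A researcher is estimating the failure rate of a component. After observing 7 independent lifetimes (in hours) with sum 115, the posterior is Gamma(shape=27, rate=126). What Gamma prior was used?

For an exponential likelihood with a Gamma(α, β) prior on the rate, n observations with total T give posterior Gamma(α+n, β+T).
So α = 27 − 7 = 20 and β = 126 − 115 = 11.

Gamma(shape=20, rate=11)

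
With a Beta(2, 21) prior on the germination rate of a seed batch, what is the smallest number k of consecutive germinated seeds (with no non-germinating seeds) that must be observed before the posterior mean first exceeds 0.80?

After k germinated seeds and 0 non-germinating seeds the posterior is Beta(2+k, 21), with mean (2+k)/(2+21+k).
Set (2+k)/(23+k) > 0.80 and solve: k > (0.80·23 − 2)/(1 − 0.80) = 82.000.
The smallest integer exceeding 82.000 is 83.

k = 83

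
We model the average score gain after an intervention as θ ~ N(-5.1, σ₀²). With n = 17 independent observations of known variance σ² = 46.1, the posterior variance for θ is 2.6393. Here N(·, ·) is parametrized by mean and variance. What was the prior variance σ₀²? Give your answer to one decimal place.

σ₀² = 98.8

Posterior precision equals prior precision plus data precision: 1/σ_n² = 1/σ₀² + n/σ².
So 1/σ₀² = 1/2.6393 − 17/46.1 = 0.378888 − 0.368764 = 0.010124.
Hence σ₀² = 1/0.010124 ≈ 98.8.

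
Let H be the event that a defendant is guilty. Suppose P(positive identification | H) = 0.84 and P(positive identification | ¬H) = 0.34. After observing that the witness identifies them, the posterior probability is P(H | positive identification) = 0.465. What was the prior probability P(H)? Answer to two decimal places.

P(H) = 0.26

In odds form, posterior odds = prior odds × likelihood ratio, so prior odds = posterior odds ÷ LR.
Posterior odds = 0.465/(1−0.465) = 0.8692. LR = 0.84/0.34 = 2.4706.
Prior odds = 0.8692/2.4706 = 0.3518, so P(H) = 0.3518/(1+0.3518) ≈ 0.26.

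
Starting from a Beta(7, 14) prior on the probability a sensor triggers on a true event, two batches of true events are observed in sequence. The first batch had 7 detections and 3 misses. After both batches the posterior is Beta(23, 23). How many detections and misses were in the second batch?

9 detections and 6 misses

Because Beta–binomial updating is additive in the counts, the combined data contributed (α_post−α_prior, β_post−β_prior) successes and failures.
Total across both batches: 23−7=16 detections, 23−14=9 misses.
Subtract the first batch: 16−7=9 detections and 9−3=6 misses.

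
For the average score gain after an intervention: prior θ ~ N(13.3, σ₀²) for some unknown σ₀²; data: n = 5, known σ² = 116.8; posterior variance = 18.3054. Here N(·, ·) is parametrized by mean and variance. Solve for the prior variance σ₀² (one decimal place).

Posterior precision equals prior precision plus data precision: 1/σ_n² = 1/σ₀² + n/σ².
So 1/σ₀² = 1/18.3054 − 5/116.8 = 0.054629 − 0.042808 = 0.011821.
Hence σ₀² = 1/0.011821 ≈ 84.6.

σ₀² = 84.6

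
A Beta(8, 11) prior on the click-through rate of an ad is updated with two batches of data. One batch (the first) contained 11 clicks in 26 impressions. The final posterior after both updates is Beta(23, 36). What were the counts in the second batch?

4 clicks and 10 non-clicks

Because Beta–binomial updating is additive in the counts, the combined data contributed (α_post−α_prior, β_post−β_prior) successes and failures.
Total across both batches: 23−8=15 clicks, 36−11=25 non-clicks.
Subtract the first batch: 15−11=4 clicks and 25−15=10 non-clicks.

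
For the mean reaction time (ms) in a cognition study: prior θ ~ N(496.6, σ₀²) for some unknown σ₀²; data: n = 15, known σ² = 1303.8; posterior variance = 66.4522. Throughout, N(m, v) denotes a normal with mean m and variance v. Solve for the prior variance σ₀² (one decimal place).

For the Normal–Normal model with known σ², precisions add: τ_n = τ₀ + n/σ².
So 1/σ₀² = 1/66.4522 − 15/1303.8 = 0.015048 − 0.011505 = 0.003543.
Hence σ₀² = 1/0.003543 ≈ 282.2.

σ₀² = 282.2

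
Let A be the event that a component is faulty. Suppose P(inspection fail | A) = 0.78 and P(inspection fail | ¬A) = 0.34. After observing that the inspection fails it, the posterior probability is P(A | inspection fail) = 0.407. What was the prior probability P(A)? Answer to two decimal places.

P(A) = 0.23

Bayes' rule in odds form gives O(A|E) = O(A)·[P(E|A)/P(E|¬A)], hence O(A) = O(A|E)/LR.
Posterior odds = 0.407/(1−0.407) = 0.6863. LR = 0.78/0.34 = 2.2941.
Prior odds = 0.6863/2.2941 = 0.2992, so P(A) = 0.2992/(1+0.2992) ≈ 0.23.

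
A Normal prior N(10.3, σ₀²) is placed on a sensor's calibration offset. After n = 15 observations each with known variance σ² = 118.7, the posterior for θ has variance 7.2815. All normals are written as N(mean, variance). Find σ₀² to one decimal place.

σ₀² = 91.2

Posterior precision equals prior precision plus data precision: 1/σ_n² = 1/σ₀² + n/σ².
So 1/σ₀² = 1/7.2815 − 15/118.7 = 0.137334 − 0.126369 = 0.010965.
Hence σ₀² = 1/0.010965 ≈ 91.2.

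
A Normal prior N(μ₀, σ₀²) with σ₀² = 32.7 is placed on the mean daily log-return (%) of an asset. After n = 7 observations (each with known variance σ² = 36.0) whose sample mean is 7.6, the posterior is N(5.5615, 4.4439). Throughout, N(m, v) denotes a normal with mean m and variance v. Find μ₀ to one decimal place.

With known observation variance, the Normal–Normal posterior has precision τ_n = τ₀ + n/σ² and mean μ_n = (τ₀μ₀ + (n/σ²)x̄)/τ_n.
Here τ₀ = 1/32.7 = 0.030581 and τ_data = 7/36.0 = 0.194444, so τ_n = 0.225025.
Rearranging for μ₀: μ₀ = (μ_n·τ_n − τ_data·x̄)/τ₀ = (5.5615·0.225025 − 0.194444·7.6) / 0.030581 = -0.226298/0.030581 ≈ -7.4.

μ₀ = -7.4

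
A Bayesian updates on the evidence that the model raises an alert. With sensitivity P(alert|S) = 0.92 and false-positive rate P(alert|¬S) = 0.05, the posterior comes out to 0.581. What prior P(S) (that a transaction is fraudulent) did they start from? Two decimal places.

In odds form, posterior odds = prior odds × likelihood ratio, so prior odds = posterior odds ÷ LR.
Posterior odds = 0.581/(1−0.581) = 1.3866. LR = 0.92/0.05 = 18.4000.
Prior odds = 1.3866/18.4000 = 0.0754, so P(S) = 0.0754/(1+0.0754) ≈ 0.07.

P(S) = 0.07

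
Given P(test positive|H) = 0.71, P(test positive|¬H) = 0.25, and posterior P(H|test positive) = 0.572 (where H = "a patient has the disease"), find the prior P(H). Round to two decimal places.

P(H) = 0.32

In odds form, posterior odds = prior odds × likelihood ratio, so prior odds = posterior odds ÷ LR.
Posterior odds = 0.572/(1−0.572) = 1.3364. LR = 0.71/0.25 = 2.8400.
Prior odds = 1.3364/2.8400 = 0.4706, so P(H) = 0.4706/(1+0.4706) ≈ 0.32.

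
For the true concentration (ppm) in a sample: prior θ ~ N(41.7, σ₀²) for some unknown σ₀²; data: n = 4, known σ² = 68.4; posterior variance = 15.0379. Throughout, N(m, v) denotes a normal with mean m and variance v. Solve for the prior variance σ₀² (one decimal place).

For the Normal–Normal model with known σ², precisions add: τ_n = τ₀ + n/σ².
So 1/σ₀² = 1/15.0379 − 4/68.4 = 0.066499 − 0.058480 = 0.008019.
Hence σ₀² = 1/0.008019 ≈ 124.7.

σ₀² = 124.7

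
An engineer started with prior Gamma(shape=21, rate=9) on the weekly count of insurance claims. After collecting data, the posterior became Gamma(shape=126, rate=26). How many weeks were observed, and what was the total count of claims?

Gamma–Poisson conjugacy: posterior shape = α + Σxᵢ, posterior rate = β + n.
Matching: Σxᵢ = 126 − 21 = 105 and n = 26 − 9 = 17.

n = 17 weeks with total 105 claims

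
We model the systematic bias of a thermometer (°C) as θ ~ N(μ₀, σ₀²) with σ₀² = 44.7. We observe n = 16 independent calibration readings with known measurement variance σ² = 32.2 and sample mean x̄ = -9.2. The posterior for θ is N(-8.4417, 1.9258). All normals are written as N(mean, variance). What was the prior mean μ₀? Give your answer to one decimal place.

μ₀ = 8.4

With known observation variance, the Normal–Normal posterior has precision τ_n = τ₀ + n/σ² and mean μ_n = (τ₀μ₀ + (n/σ²)x̄)/τ_n.
Here τ₀ = 1/44.7 = 0.022371 and τ_data = 16/32.2 = 0.496894, so τ_n = 0.519265.
Rearranging for μ₀: μ₀ = (μ_n·τ_n − τ_data·x̄)/τ₀ = (-8.4417·0.519265 − 0.496894·-9.2) / 0.022371 = 0.187945/0.022371 ≈ 8.4.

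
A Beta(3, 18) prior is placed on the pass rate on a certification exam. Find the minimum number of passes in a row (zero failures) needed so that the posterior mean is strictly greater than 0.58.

k = 22

After k passes and 0 failures the posterior is Beta(3+k, 18), with mean (3+k)/(3+18+k).
Set (3+k)/(21+k) > 0.58 and solve: k > (0.58·21 − 3)/(1 − 0.58) = 21.857.
The smallest integer exceeding 21.857 is 22.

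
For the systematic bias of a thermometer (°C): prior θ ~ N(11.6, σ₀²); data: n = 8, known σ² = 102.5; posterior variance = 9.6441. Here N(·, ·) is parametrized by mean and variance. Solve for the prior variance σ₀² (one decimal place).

Posterior precision equals prior precision plus data precision: 1/σ_n² = 1/σ₀² + n/σ².
So 1/σ₀² = 1/9.6441 − 8/102.5 = 0.103690 − 0.078049 = 0.025641.
Hence σ₀² = 1/0.025641 ≈ 39.0.

σ₀² = 39.0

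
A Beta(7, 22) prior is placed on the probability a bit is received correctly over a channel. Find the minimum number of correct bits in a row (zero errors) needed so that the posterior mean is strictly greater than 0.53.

k = 18

After k correct bits and 0 errors the posterior is Beta(7+k, 22), with mean (7+k)/(7+22+k).
Set (7+k)/(29+k) > 0.53 and solve: k > (0.53·29 − 7)/(1 − 0.53) = 17.809.
The smallest integer exceeding 17.809 is 18.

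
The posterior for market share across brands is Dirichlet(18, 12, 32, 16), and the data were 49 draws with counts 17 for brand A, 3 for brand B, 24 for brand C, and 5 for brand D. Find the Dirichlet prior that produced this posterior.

Dirichlet(1, 9, 8, 11)

For a Dirichlet(α) prior with multinomial counts c, the posterior is Dirichlet(α + c) componentwise.
Subtract each count from the matching posterior parameter: 18−17=1, 12−3=9, 32−24=8, 16−5=11.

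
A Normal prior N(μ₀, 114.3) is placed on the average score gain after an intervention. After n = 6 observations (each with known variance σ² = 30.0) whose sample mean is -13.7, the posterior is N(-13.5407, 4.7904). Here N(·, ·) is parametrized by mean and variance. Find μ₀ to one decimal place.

With known observation variance, the Normal–Normal posterior has precision τ_n = τ₀ + n/σ² and mean μ_n = (τ₀μ₀ + (n/σ²)x̄)/τ_n.
Here τ₀ = 1/114.3 = 0.008749 and τ_data = 6/30.0 = 0.200000, so τ_n = 0.208749.
Rearranging for μ₀: μ₀ = (μ_n·τ_n − τ_data·x̄)/τ₀ = (-13.5407·0.208749 − 0.200000·-13.7) / 0.008749 = -0.086608/0.008749 ≈ -9.9.

μ₀ = -9.9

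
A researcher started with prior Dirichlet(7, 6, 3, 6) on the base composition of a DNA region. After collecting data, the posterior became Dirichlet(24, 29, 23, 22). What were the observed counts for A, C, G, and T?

counts (17, 23, 20, 16)

For a Dirichlet(α) prior with multinomial counts c, the posterior is Dirichlet(α + c) componentwise.
Counts are posterior − prior componentwise: 24−7=17, 29−6=23, 23−3=20, 22−6=16.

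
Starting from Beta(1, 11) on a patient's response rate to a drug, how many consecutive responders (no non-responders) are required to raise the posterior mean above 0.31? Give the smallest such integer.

k = 4

After k responders and 0 non-responders the posterior is Beta(1+k, 11), with mean (1+k)/(1+11+k).
Set (1+k)/(12+k) > 0.31 and solve: k > (0.31·12 − 1)/(1 − 0.31) = 3.942.
The smallest integer exceeding 3.942 is 4, and checking k=4: (5)/(16) = 0.3125 > 0.31.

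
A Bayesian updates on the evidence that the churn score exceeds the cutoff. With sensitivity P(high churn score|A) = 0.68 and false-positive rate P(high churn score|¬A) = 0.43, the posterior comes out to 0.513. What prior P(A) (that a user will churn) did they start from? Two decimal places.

P(A) = 0.40

In odds form, posterior odds = prior odds × likelihood ratio, so prior odds = posterior odds ÷ LR.
Posterior odds = 0.513/(1−0.513) = 1.0534. LR = 0.68/0.43 = 1.5814.
Prior odds = 1.0534/1.5814 = 0.6661, so P(A) = 0.6661/(1+0.6661) ≈ 0.40.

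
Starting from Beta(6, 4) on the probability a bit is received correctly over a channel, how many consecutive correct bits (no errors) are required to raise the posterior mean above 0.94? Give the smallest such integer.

k = 57

After k correct bits and 0 errors the posterior is Beta(6+k, 4), with mean (6+k)/(6+4+k).
Set (6+k)/(10+k) > 0.94 and solve: k > (0.94·10 − 6)/(1 − 0.94) = 56.667.
The smallest integer exceeding 56.667 is 57, and checking k=57: (63)/(67) = 0.9403 > 0.94.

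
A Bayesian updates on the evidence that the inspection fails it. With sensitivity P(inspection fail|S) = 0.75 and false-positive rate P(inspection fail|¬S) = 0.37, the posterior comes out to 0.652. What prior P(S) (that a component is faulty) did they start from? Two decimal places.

P(S) = 0.48

In odds form, posterior odds = prior odds × likelihood ratio, so prior odds = posterior odds ÷ LR.
Posterior odds = 0.652/(1−0.652) = 1.8736. LR = 0.75/0.37 = 2.0270.
Prior odds = 1.8736/2.0270 = 0.9243, so P(S) = 0.9243/(1+0.9243) ≈ 0.48.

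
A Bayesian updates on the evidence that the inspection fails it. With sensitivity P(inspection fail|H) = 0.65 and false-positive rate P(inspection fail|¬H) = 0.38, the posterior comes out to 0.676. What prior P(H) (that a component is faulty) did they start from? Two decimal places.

P(H) = 0.55

In odds form, posterior odds = prior odds × likelihood ratio, so prior odds = posterior odds ÷ LR.
Posterior odds = 0.676/(1−0.676) = 2.0864. LR = 0.65/0.38 = 1.7105.
Prior odds = 2.0864/1.7105 = 1.2198, so P(H) = 1.2198/(1+1.2198) ≈ 0.55.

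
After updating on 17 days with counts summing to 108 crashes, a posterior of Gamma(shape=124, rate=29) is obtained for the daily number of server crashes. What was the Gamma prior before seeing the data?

Gamma–Poisson conjugacy: posterior shape = α + Σxᵢ, posterior rate = β + n.
So α = 124 − 108 = 16 and β = 29 − 17 = 12.

Gamma(shape=16, rate=12)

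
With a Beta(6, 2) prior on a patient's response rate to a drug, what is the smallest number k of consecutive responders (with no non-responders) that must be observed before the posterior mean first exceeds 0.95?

k = 33

After k responders and 0 non-responders the posterior is Beta(6+k, 2), with mean (6+k)/(6+2+k).
Set (6+k)/(8+k) > 0.95 and solve: k > (0.95·8 − 6)/(1 − 0.95) = 32.000.
The smallest integer exceeding 32.000 is 33, and checking k=33: (39)/(41) = 0.9512 > 0.95.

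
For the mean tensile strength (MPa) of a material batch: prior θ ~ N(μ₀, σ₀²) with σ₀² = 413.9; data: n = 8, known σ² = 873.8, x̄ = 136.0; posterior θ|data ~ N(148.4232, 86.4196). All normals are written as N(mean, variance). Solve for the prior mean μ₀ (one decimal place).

μ₀ = 195.5

With known observation variance, the Normal–Normal posterior has precision τ_n = τ₀ + n/σ² and mean μ_n = (τ₀μ₀ + (n/σ²)x̄)/τ_n.
Here τ₀ = 1/413.9 = 0.002416 and τ_data = 8/873.8 = 0.009155, so τ_n = 0.011571.
Rearranging for μ₀: μ₀ = (μ_n·τ_n − τ_data·x̄)/τ₀ = (148.4232·0.011571 − 0.009155·136.0) / 0.002416 = 0.472325/0.002416 ≈ 195.5.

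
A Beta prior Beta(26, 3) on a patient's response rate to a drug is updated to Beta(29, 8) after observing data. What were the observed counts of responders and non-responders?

Beta is conjugate to the binomial likelihood: posterior = Beta(α+s, β+f).
So s = 29 − 26 = 3 and f = 8 − 3 = 5.

3 responders and 5 non-responders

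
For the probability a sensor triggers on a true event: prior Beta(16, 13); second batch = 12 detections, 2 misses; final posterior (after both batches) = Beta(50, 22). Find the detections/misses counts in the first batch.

Sequential conjugate updates are equivalent to a single update on the pooled data, so total successes = posterior α − prior α and total failures = posterior β − prior β.
Total across both batches: 50−16=34 detections, 22−13=9 misses.
Subtract the second batch: 34−12=22 detections and 9−2=7 misses.

22 detections and 7 misses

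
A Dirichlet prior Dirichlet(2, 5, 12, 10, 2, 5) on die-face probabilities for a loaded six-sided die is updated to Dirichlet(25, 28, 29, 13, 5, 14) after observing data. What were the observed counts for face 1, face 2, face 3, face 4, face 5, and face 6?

For a Dirichlet(α) prior with multinomial counts c, the posterior is Dirichlet(α + c) componentwise.
Counts are posterior − prior componentwise: 25−2=23, 28−5=23, 29−12=17, 13−10=3, 5−2=3, 14−5=9.

counts (23, 23, 17, 3, 3, 9)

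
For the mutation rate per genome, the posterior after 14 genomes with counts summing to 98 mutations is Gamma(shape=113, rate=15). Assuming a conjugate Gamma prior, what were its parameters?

Gamma(shape=15, rate=1)

A Gamma(α, β) prior (rate parametrization) on a Poisson rate with n observations summing to S gives posterior Gamma(α+S, β+n).
So α = 113 − 98 = 15 and β = 15 − 14 = 1.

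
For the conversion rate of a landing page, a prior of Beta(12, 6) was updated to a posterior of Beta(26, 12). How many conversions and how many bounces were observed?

14 conversions and 6 bounces

A Beta(a, b) prior with s successes and f failures in binomial data gives a Beta(a+s, b+f) posterior.
So s = 26 − 12 = 14 and f = 12 − 6 = 6.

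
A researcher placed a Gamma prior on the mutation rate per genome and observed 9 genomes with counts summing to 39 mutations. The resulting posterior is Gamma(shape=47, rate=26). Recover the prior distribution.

Gamma(shape=8, rate=17)

A Gamma(α, β) prior (rate parametrization) on a Poisson rate with n observations summing to S gives posterior Gamma(α+S, β+n).
So α = 47 − 39 = 8 and β = 26 − 9 = 17.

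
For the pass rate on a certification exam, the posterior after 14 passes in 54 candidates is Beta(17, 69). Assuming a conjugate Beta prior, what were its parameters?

Beta(3, 29)

Under Beta–binomial conjugacy the posterior parameters are (a+s, b+f).
Subtract the data counts: 17−14=3, 69−40=29.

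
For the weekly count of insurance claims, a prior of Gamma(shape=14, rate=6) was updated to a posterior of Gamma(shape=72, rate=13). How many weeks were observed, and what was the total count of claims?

n = 7 weeks with total 58 claims

A Gamma(α, β) prior (rate parametrization) on a Poisson rate with n observations summing to S gives posterior Gamma(α+S, β+n).
Matching: Σxᵢ = 72 − 14 = 58 and n = 13 − 6 = 7.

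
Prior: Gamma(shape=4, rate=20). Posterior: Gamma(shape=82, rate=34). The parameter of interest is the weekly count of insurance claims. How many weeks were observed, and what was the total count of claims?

A Gamma(α, β) prior (rate parametrization) on a Poisson rate with n observations summing to S gives posterior Gamma(α+S, β+n).
Matching: Σxᵢ = 82 − 4 = 78 and n = 34 − 20 = 14.

n = 14 weeks with total 78 claims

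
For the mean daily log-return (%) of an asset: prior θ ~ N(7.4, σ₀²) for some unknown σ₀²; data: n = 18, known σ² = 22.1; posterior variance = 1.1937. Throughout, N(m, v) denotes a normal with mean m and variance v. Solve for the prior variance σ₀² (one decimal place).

σ₀² = 43.0

For the Normal–Normal model with known σ², precisions add: τ_n = τ₀ + n/σ².
So 1/σ₀² = 1/1.1937 − 18/22.1 = 0.837731 − 0.814480 = 0.023251.
Hence σ₀² = 1/0.023251 ≈ 43.0.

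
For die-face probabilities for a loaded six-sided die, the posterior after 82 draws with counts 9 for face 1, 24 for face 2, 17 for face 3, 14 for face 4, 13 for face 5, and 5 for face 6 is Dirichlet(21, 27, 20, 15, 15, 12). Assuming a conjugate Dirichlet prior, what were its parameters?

For a Dirichlet(α) prior with multinomial counts c, the posterior is Dirichlet(α + c) componentwise.
Subtract each count from the matching posterior parameter: 21−9=12, 27−24=3, 20−17=3, 15−14=1, 15−13=2, 12−5=7.

Dirichlet(12, 3, 3, 1, 2, 7)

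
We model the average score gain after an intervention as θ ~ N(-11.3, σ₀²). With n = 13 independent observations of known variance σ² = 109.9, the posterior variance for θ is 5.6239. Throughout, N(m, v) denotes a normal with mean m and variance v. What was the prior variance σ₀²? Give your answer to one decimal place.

For the Normal–Normal model with known σ², precisions add: τ_n = τ₀ + n/σ².
So 1/σ₀² = 1/5.6239 − 13/109.9 = 0.177813 − 0.118289 = 0.059524.
Hence σ₀² = 1/0.059524 ≈ 16.8.

σ₀² = 16.8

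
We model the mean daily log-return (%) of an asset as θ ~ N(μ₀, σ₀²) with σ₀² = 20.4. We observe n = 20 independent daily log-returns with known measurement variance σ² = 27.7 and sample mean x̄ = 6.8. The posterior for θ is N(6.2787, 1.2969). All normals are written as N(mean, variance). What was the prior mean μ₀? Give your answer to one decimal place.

With known observation variance, the Normal–Normal posterior has precision τ_n = τ₀ + n/σ² and mean μ_n = (τ₀μ₀ + (n/σ²)x̄)/τ_n.
Here τ₀ = 1/20.4 = 0.049020 and τ_data = 20/27.7 = 0.722022, so τ_n = 0.771042.
Rearranging for μ₀: μ₀ = (μ_n·τ_n − τ_data·x̄)/τ₀ = (6.2787·0.771042 − 0.722022·6.8) / 0.049020 = -0.068608/0.049020 ≈ -1.4.

μ₀ = -1.4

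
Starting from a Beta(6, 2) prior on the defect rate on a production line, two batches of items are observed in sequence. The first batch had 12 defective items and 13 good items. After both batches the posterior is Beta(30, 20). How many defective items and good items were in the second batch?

Sequential conjugate updates are equivalent to a single update on the pooled data, so total successes = posterior α − prior α and total failures = posterior β − prior β.
Total across both batches: 30−6=24 defective items, 20−2=18 good items.
Subtract the first batch: 24−12=12 defective items and 18−13=5 good items.

12 defective items and 5 good items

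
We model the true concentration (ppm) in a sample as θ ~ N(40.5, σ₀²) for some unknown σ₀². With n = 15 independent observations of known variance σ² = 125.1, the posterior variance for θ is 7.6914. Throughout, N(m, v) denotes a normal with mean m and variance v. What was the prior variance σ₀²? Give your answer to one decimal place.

σ₀² = 98.9

Posterior precision equals prior precision plus data precision: 1/σ_n² = 1/σ₀² + n/σ².
So 1/σ₀² = 1/7.6914 − 15/125.1 = 0.130015 − 0.119904 = 0.010111.
Hence σ₀² = 1/0.010111 ≈ 98.9.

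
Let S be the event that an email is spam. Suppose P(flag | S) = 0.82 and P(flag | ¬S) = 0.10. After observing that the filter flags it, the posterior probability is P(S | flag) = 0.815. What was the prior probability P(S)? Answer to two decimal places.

P(S) = 0.35

In odds form, posterior odds = prior odds × likelihood ratio, so prior odds = posterior odds ÷ LR.
Posterior odds = 0.815/(1−0.815) = 4.4054. LR = 0.82/0.10 = 8.2000.
Prior odds = 4.4054/8.2000 = 0.5372, so P(S) = 0.5372/(1+0.5372) ≈ 0.35.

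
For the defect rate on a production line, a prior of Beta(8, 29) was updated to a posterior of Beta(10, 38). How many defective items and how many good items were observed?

Beta is conjugate to the binomial likelihood: posterior = Beta(α+s, β+f).
Match parameters: s=10−8=2, f=38−29=9.

2 defective items and 9 good items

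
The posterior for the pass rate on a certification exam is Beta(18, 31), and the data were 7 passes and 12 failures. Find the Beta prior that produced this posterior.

Beta(11, 19)

Beta is conjugate to the binomial likelihood: posterior = Beta(a+s, b+f).
Subtract the data counts: 18−7=11, 31−12=19.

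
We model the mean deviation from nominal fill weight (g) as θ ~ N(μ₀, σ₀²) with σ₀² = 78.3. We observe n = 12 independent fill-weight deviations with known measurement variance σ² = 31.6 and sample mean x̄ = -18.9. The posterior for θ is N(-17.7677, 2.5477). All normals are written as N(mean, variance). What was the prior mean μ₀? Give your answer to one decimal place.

The posterior mean is a precision-weighted average: μ_n = (τ₀μ₀ + τ_data·x̄)/(τ₀+τ_data), with τ₀=1/σ₀² and τ_data=n/σ².
Here τ₀ = 1/78.3 = 0.012771 and τ_data = 12/31.6 = 0.379747, so τ_n = 0.392518.
Rearranging for μ₀: μ₀ = (μ_n·τ_n − τ_data·x̄)/τ₀ = (-17.7677·0.392518 − 0.379747·-18.9) / 0.012771 = 0.203076/0.012771 ≈ 15.9.

μ₀ = 15.9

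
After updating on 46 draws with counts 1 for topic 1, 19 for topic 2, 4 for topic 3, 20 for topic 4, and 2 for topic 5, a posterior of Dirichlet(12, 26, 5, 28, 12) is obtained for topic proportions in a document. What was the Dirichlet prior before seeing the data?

For a Dirichlet(α) prior with multinomial counts c, the posterior is Dirichlet(α + c) componentwise.
Subtract each count from the matching posterior parameter: 12−1=11, 26−19=7, 5−4=1, 28−20=8, 12−2=10.

Dirichlet(11, 7, 1, 8, 10)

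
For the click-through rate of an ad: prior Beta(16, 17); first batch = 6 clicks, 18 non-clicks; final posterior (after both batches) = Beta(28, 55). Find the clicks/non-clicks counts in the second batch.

6 clicks and 20 non-clicks

Because Beta–binomial updating is additive in the counts, the combined data contributed (α_post−α_prior, β_post−β_prior) successes and failures.
Total across both batches: 28−16=12 clicks, 55−17=38 non-clicks.
Subtract the first batch: 12−6=6 clicks and 38−18=20 non-clicks.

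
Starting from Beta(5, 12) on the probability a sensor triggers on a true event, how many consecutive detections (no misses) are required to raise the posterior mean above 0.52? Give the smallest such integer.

After k detections and 0 misses the posterior is Beta(5+k, 12), with mean (5+k)/(5+12+k).
Set (5+k)/(17+k) > 0.52 and solve: k > (0.52·17 − 5)/(1 − 0.52) = 8.000.
The smallest integer exceeding 8.000 is 9.

k = 9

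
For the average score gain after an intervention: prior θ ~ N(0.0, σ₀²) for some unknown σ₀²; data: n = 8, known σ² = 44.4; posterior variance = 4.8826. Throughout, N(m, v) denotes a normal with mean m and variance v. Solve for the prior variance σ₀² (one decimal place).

For the Normal–Normal model with known σ², precisions add: τ_n = τ₀ + n/σ².
So 1/σ₀² = 1/4.8826 − 8/44.4 = 0.204809 − 0.180180 = 0.024629.
Hence σ₀² = 1/0.024629 ≈ 40.6.

σ₀² = 40.6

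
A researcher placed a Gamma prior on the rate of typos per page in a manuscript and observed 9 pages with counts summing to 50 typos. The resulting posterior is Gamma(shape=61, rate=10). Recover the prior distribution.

Gamma–Poisson conjugacy: posterior shape = α + Σxᵢ, posterior rate = β + n.
So α = 61 − 50 = 11 and β = 10 − 9 = 1.

Gamma(shape=11, rate=1)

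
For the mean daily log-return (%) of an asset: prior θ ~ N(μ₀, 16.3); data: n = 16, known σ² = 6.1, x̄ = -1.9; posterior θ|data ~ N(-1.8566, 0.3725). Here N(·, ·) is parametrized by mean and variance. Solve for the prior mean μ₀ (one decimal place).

With known observation variance, the Normal–Normal posterior has precision τ_n = τ₀ + n/σ² and mean μ_n = (τ₀μ₀ + (n/σ²)x̄)/τ_n.
Here τ₀ = 1/16.3 = 0.061350 and τ_data = 16/6.1 = 2.622951, so τ_n = 2.684301.
Rearranging for μ₀: μ₀ = (μ_n·τ_n − τ_data·x̄)/τ₀ = (-1.8566·2.684301 − 2.622951·-1.9) / 0.061350 = -0.000066/0.061350 ≈ 0.0.

μ₀ = 0.0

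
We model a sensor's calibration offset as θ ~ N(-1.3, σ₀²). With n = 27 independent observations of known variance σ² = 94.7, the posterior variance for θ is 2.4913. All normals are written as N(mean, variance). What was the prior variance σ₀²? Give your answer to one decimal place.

σ₀² = 8.6

Posterior precision equals prior precision plus data precision: 1/σ_n² = 1/σ₀² + n/σ².
So 1/σ₀² = 1/2.4913 − 27/94.7 = 0.401397 − 0.285111 = 0.116286.
Hence σ₀² = 1/0.116286 ≈ 8.6.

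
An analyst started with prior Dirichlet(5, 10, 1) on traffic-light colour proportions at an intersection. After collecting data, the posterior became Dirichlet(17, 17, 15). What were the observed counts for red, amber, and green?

counts (12, 7, 14)

For a Dirichlet(α) prior with multinomial counts c, the posterior is Dirichlet(α + c) componentwise.
Counts are posterior − prior componentwise: 17−5=12, 17−10=7, 15−1=14.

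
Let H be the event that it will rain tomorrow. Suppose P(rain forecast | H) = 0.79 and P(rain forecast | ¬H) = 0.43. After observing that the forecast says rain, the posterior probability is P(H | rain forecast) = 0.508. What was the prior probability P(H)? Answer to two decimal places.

P(H) = 0.36

Bayes' rule in odds form gives O(H|E) = O(H)·[P(E|H)/P(E|¬H)], hence O(H) = O(H|E)/LR.
Posterior odds = 0.508/(1−0.508) = 1.0325. LR = 0.79/0.43 = 1.8372.
Prior odds = 1.0325/1.8372 = 0.5620, so P(H) = 0.5620/(1+0.5620) ≈ 0.36.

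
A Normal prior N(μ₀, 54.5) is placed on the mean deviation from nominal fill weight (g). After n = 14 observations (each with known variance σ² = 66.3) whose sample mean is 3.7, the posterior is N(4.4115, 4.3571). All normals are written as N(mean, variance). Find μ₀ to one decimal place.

With known observation variance, the Normal–Normal posterior has precision τ_n = τ₀ + n/σ² and mean μ_n = (τ₀μ₀ + (n/σ²)x̄)/τ_n.
Here τ₀ = 1/54.5 = 0.018349 and τ_data = 14/66.3 = 0.211161, so τ_n = 0.229510.
Rearranging for μ₀: μ₀ = (μ_n·τ_n − τ_data·x̄)/τ₀ = (4.4115·0.229510 − 0.211161·3.7) / 0.018349 = 0.231188/0.018349 ≈ 12.6.

μ₀ = 12.6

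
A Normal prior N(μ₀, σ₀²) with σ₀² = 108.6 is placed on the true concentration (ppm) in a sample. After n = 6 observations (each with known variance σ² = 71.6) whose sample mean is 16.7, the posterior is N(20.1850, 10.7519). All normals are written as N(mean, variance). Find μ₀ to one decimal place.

μ₀ = 51.9

With known observation variance, the Normal–Normal posterior has precision τ_n = τ₀ + n/σ² and mean μ_n = (τ₀μ₀ + (n/σ²)x̄)/τ_n.
Here τ₀ = 1/108.6 = 0.009208 and τ_data = 6/71.6 = 0.083799, so τ_n = 0.093007.
Rearranging for μ₀: μ₀ = (μ_n·τ_n − τ_data·x̄)/τ₀ = (20.1850·0.093007 − 0.083799·16.7) / 0.009208 = 0.477903/0.009208 ≈ 51.9.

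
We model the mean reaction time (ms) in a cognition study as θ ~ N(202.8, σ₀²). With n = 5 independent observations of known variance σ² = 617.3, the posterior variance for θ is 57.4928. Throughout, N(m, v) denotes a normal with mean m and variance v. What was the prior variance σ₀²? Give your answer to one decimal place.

σ₀² = 107.6

Posterior precision equals prior precision plus data precision: 1/σ_n² = 1/σ₀² + n/σ².
So 1/σ₀² = 1/57.4928 − 5/617.3 = 0.017393 − 0.008100 = 0.009293.
Hence σ₀² = 1/0.009293 ≈ 107.6.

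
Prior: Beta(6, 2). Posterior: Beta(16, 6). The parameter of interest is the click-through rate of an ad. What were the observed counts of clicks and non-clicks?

10 clicks and 4 non-clicks

Under Beta–binomial conjugacy the posterior parameters are (a+s, b+f).
Match parameters: s=16−6=10, f=6−2=4.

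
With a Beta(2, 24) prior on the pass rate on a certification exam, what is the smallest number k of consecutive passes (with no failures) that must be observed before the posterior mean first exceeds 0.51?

After k passes and 0 failures the posterior is Beta(2+k, 24), with mean (2+k)/(2+24+k).
Set (2+k)/(26+k) > 0.51 and solve: k > (0.51·26 − 2)/(1 − 0.51) = 22.980.
The smallest integer exceeding 22.980 is 23, and checking k=23: (25)/(49) = 0.5102 > 0.51.

k = 23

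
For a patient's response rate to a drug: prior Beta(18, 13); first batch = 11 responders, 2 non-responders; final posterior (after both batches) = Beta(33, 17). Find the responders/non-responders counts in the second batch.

4 responders and 2 non-responders

Because Beta–binomial updating is additive in the counts, the combined data contributed (α_post−α_prior, β_post−β_prior) successes and failures.
Total across both batches: 33−18=15 responders, 17−13=4 non-responders.
Subtract the first batch: 15−11=4 responders and 4−2=2 non-responders.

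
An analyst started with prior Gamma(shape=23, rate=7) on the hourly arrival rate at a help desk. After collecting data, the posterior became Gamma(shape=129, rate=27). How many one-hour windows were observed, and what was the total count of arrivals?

n = 20 one-hour windows with total 106 arrivals

A Gamma(α, β) prior (rate parametrization) on a Poisson rate with n observations summing to S gives posterior Gamma(α+S, β+n).
Matching: Σxᵢ = 129 − 23 = 106 and n = 27 − 7 = 20.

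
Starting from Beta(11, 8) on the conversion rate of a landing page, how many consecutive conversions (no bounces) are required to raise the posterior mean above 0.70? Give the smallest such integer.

After k conversions and 0 bounces the posterior is Beta(11+k, 8), with mean (11+k)/(11+8+k).
Set (11+k)/(19+k) > 0.70 and solve: k > (0.70·19 − 11)/(1 − 0.70) = 7.667.
The smallest integer exceeding 7.667 is 8, and checking k=8: (19)/(27) = 0.7037 > 0.70.

k = 8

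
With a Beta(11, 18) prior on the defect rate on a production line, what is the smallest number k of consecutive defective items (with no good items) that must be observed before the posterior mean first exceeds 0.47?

k = 5

After k defective items and 0 good items the posterior is Beta(11+k, 18), with mean (11+k)/(11+18+k).
Set (11+k)/(29+k) > 0.47 and solve: k > (0.47·29 − 11)/(1 − 0.47) = 4.962.
The smallest integer exceeding 4.962 is 5.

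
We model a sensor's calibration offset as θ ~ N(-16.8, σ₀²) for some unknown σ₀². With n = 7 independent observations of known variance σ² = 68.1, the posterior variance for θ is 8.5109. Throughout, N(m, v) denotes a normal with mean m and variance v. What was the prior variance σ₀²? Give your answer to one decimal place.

σ₀² = 68.0

Posterior precision equals prior precision plus data precision: 1/σ_n² = 1/σ₀² + n/σ².
So 1/σ₀² = 1/8.5109 − 7/68.1 = 0.117496 − 0.102790 = 0.014706.
Hence σ₀² = 1/0.014706 ≈ 68.0.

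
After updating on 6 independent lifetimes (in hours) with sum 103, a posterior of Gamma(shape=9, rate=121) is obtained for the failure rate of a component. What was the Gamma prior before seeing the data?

Gamma–exponential conjugacy: posterior shape = α + n, posterior rate = β + Σtᵢ.
So α = 9 − 6 = 3 and β = 121 − 103 = 18.

Gamma(shape=3, rate=18)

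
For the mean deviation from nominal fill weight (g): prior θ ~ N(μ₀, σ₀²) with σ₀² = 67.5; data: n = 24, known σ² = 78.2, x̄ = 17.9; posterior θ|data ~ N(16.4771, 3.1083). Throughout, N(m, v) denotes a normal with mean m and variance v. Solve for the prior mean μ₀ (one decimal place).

With known observation variance, the Normal–Normal posterior has precision τ_n = τ₀ + n/σ² and mean μ_n = (τ₀μ₀ + (n/σ²)x̄)/τ_n.
Here τ₀ = 1/67.5 = 0.014815 and τ_data = 24/78.2 = 0.306905, so τ_n = 0.321720.
Rearranging for μ₀: μ₀ = (μ_n·τ_n − τ_data·x̄)/τ₀ = (16.4771·0.321720 − 0.306905·17.9) / 0.014815 = -0.192587/0.014815 ≈ -13.0.

μ₀ = -13.0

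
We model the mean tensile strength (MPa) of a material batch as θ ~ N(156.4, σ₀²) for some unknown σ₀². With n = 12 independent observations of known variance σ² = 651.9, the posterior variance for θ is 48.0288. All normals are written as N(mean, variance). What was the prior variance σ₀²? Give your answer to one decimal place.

σ₀² = 414.4

Posterior precision equals prior precision plus data precision: 1/σ_n² = 1/σ₀² + n/σ².
So 1/σ₀² = 1/48.0288 − 12/651.9 = 0.020821 − 0.018408 = 0.002413.
Hence σ₀² = 1/0.002413 ≈ 414.4.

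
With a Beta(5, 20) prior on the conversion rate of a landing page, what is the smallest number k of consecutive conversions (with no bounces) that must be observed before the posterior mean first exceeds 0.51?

After k conversions and 0 bounces the posterior is Beta(5+k, 20), with mean (5+k)/(5+20+k).
Set (5+k)/(25+k) > 0.51 and solve: k > (0.51·25 − 5)/(1 − 0.51) = 15.816.
The smallest integer exceeding 15.816 is 16, and checking k=16: (21)/(41) = 0.5122 > 0.51.

k = 16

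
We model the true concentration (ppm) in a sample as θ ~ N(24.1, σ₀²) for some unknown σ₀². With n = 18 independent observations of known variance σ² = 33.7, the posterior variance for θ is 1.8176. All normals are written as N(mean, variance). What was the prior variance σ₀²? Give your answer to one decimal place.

σ₀² = 62.3

Posterior precision equals prior precision plus data precision: 1/σ_n² = 1/σ₀² + n/σ².
So 1/σ₀² = 1/1.8176 − 18/33.7 = 0.550176 − 0.534125 = 0.016051.
Hence σ₀² = 1/0.016051 ≈ 62.3.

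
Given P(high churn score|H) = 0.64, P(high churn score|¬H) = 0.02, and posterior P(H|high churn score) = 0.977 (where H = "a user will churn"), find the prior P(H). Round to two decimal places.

In odds form, posterior odds = prior odds × likelihood ratio, so prior odds = posterior odds ÷ LR.
Posterior odds = 0.977/(1−0.977) = 42.4783. LR = 0.64/0.02 = 32.0000.
Prior odds = 42.4783/32.0000 = 1.3274, so P(H) = 1.3274/(1+1.3274) ≈ 0.57.

P(H) = 0.57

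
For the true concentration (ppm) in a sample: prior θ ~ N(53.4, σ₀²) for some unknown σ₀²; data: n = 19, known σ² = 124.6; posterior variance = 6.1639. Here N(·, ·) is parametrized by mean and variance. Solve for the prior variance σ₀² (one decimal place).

For the Normal–Normal model with known σ², precisions add: τ_n = τ₀ + n/σ².
So 1/σ₀² = 1/6.1639 − 19/124.6 = 0.162235 − 0.152488 = 0.009747.
Hence σ₀² = 1/0.009747 ≈ 102.6.

σ₀² = 102.6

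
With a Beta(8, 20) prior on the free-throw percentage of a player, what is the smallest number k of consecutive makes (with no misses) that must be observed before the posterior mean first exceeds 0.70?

After k makes and 0 misses the posterior is Beta(8+k, 20), with mean (8+k)/(8+20+k).
Set (8+k)/(28+k) > 0.70 and solve: k > (0.70·28 − 8)/(1 − 0.70) = 38.667.
The smallest integer exceeding 38.667 is 39.

k = 39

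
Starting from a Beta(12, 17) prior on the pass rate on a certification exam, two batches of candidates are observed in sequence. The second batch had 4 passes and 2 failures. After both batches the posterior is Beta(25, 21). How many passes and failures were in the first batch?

Because Beta–binomial updating is additive in the counts, the combined data contributed (α_post−α_prior, β_post−β_prior) successes and failures.
Total across both batches: 25−12=13 passes, 21−17=4 failures.
Subtract the second batch: 13−4=9 passes and 4−2=2 failures.

9 passes and 2 failures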